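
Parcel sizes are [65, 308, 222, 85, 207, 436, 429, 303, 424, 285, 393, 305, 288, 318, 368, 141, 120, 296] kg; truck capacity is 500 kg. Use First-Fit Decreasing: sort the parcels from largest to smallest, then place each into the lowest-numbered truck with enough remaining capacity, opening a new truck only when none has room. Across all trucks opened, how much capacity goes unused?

1507

Sorted descending: 436, 429, 424, 393, 368, 318, 308, 305, 303, 296, 288, 285, 222, 207, 141, 120, 85, 65.
436 kg → truck 1 (remaining 64 kg)
429 kg → truck 2 (remaining 71 kg)
424 kg → truck 3 (remaining 76 kg)
393 kg → truck 4 (remaining 107 kg)
368 kg → truck 5 (remaining 132 kg)
318 kg → truck 6 (remaining 182 kg)
308 kg → truck 7 (remaining 192 kg)
305 kg → truck 8 (remaining 195 kg)
303 kg → truck 9 (remaining 197 kg)
296 kg → truck 10 (remaining 204 kg)
288 kg → truck 11 (remaining 212 kg)
285 kg → truck 12 (remaining 215 kg)
222 kg → truck 13 (remaining 278 kg)
207 kg → truck 11 (remaining 5 kg)
141 kg → truck 6 (remaining 41 kg)
120 kg → truck 5 (remaining 12 kg)
85 kg → truck 4 (remaining 22 kg)
65 kg → truck 2 (remaining 6 kg)
13 trucks × 500 kg = 6500 kg; used 4993 kg; unused 1507 kg.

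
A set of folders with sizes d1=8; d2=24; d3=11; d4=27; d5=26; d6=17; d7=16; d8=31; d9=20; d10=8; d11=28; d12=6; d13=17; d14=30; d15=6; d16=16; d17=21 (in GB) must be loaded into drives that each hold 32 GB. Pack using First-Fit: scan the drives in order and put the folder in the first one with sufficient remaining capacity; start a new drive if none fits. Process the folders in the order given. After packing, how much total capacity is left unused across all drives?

drive 1: place d1 (8 GB), 24 GB left
drive 1: place d2 (24 GB), 0 GB left
drive 2: place d3 (11 GB), 21 GB left
drive 3: place d4 (27 GB), 5 GB left
drive 4: place d5 (26 GB), 6 GB left
drive 2: place d6 (17 GB), 4 GB left
drive 5: place d7 (16 GB), 16 GB left
drive 6: place d8 (31 GB), 1 GB left
drive 7: place d9 (20 GB), 12 GB left
drive 5: place d10 (8 GB), 8 GB left
drive 8: place d11 (28 GB), 4 GB left
drive 4: place d12 (6 GB), 0 GB left
drive 9: place d13 (17 GB), 15 GB left
drive 10: place d14 (30 GB), 2 GB left
drive 5: place d15 (6 GB), 2 GB left
drive 11: place d16 (16 GB), 16 GB left
drive 12: place d17 (21 GB), 11 GB left
12 drives × 32 GB = 384 GB; used 312 GB; unused 72 GB.

72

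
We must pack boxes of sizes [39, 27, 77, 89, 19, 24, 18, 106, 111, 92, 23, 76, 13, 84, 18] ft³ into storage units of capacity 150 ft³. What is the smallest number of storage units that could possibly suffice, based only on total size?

6

Total size = 39 + 27 + 77 + 89 + 19 + 24 + 18 + 106 + 111 + 92 + 23 + 76 + 13 + 84 + 18 = 816 ft³.
⌈816 / 150⌉ = 6.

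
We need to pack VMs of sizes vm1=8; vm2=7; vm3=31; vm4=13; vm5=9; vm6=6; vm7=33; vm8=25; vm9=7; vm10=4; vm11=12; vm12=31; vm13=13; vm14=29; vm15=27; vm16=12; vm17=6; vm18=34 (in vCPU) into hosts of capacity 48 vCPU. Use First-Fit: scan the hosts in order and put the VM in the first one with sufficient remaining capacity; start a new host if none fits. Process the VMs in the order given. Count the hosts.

vm1 (8 vCPU) → host 1 (remaining 40 vCPU)
vm2 (7 vCPU) → host 1 (remaining 33 vCPU)
vm3 (31 vCPU) → host 1 (remaining 2 vCPU)
vm4 (13 vCPU) → host 2 (remaining 35 vCPU)
vm5 (9 vCPU) → host 2 (remaining 26 vCPU)
vm6 (6 vCPU) → host 2 (remaining 20 vCPU)
vm7 (33 vCPU) → host 3 (remaining 15 vCPU)
vm8 (25 vCPU) → host 4 (remaining 23 vCPU)
vm9 (7 vCPU) → host 2 (remaining 13 vCPU)
vm10 (4 vCPU) → host 2 (remaining 9 vCPU)
vm11 (12 vCPU) → host 3 (remaining 3 vCPU)
vm12 (31 vCPU) → host 5 (remaining 17 vCPU)
vm13 (13 vCPU) → host 4 (remaining 10 vCPU)
vm14 (29 vCPU) → host 6 (remaining 19 vCPU)
vm15 (27 vCPU) → host 7 (remaining 21 vCPU)
vm16 (12 vCPU) → host 5 (remaining 5 vCPU)
vm17 (6 vCPU) → host 2 (remaining 3 vCPU)
vm18 (34 vCPU) → host 8 (remaining 14 vCPU)

8 hosts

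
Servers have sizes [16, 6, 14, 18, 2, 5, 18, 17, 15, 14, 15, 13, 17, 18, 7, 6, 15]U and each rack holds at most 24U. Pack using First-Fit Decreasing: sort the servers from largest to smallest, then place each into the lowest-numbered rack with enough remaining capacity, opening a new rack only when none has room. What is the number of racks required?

Sorted descending: 18, 18, 18, 17, 17, 16, 15, 15, 15, 14, 14, 13, 7, 6, 6, 5, 2.
rack 1: place 18U, 6U left
rack 2: place 18U, 6U left
rack 3: place 18U, 6U left
rack 4: place 17U, 7U left
rack 5: place 17U, 7U left
rack 6: place 16U, 8U left
rack 7: place 15U, 9U left
rack 8: place 15U, 9U left
rack 9: place 15U, 9U left
rack 10: place 14U, 10U left
rack 11: place 14U, 10U left
rack 12: place 13U, 11U left
rack 4: place 7U, 0U left
rack 1: place 6U, 0U left
rack 2: place 6U, 0U left
rack 3: place 5U, 1U left
rack 5: place 2U, 5U left
Final racks: [18,6] [18,6] [18,5] [17,7] [17,2] [16] [15] [15] [15] [14] [14] [13].

12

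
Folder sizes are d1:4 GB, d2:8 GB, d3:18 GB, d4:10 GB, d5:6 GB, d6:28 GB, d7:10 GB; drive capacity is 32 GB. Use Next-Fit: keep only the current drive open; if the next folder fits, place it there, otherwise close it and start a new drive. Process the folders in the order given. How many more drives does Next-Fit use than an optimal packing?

1

Next-Fit: [4,8,18] [10,6] [28] [10] → 4 drives.
Total size 84 GB; any packing needs at least ⌈84/32⌉ = 3 drives.
An optimal packing achieves that bound: [28,4] [18,10] [10,8,6] → 3 drives.
Excess: 4 − 3 = 1.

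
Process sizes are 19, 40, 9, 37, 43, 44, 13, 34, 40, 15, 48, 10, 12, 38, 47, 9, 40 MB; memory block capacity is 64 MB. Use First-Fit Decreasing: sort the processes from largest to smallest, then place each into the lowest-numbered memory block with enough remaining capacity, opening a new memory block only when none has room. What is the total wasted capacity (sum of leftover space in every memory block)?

142

Sorted descending: 48, 47, 44, 43, 40, 40, 40, 38, 37, 34, 19, 15, 13, 12, 10, 9, 9.
memory block 1: place 48 MB, 16 MB left
memory block 2: place 47 MB, 17 MB left
memory block 3: place 44 MB, 20 MB left
memory block 4: place 43 MB, 21 MB left
memory block 5: place 40 MB, 24 MB left
memory block 6: place 40 MB, 24 MB left
memory block 7: place 40 MB, 24 MB left
memory block 8: place 38 MB, 26 MB left
memory block 9: place 37 MB, 27 MB left
memory block 10: place 34 MB, 30 MB left
memory block 3: place 19 MB, 1 MB left
memory block 1: place 15 MB, 1 MB left
memory block 2: place 13 MB, 4 MB left
memory block 4: place 12 MB, 9 MB left
memory block 5: place 10 MB, 14 MB left
memory block 4: place 9 MB, 0 MB left
memory block 5: place 9 MB, 5 MB left
10 memory blocks × 64 MB = 640 MB; used 498 MB; unused 142 MB.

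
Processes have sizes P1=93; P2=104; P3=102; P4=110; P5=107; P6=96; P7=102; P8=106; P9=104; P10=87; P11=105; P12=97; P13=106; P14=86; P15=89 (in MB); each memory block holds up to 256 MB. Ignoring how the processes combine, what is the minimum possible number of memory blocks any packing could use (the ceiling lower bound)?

Total size = 93 + 104 + 102 + 110 + 107 + 96 + 102 + 106 + 104 + 87 + 105 + 97 + 106 + 86 + 89 = 1494 MB.
⌈1494 / 256⌉ = 6.

6 memory blocks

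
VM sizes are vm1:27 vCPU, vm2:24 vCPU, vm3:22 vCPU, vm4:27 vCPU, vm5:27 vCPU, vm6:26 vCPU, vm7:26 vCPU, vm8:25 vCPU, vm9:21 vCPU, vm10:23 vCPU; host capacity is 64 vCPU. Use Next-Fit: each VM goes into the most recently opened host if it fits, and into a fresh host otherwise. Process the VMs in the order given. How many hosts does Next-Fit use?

5 hosts

Put vm1 (27 vCPU) in host 1; 37 vCPU remain.
Put vm2 (24 vCPU) in host 1; 13 vCPU remain.
Put vm3 (22 vCPU) in host 2; 42 vCPU remain.
Put vm4 (27 vCPU) in host 2; 15 vCPU remain.
Put vm5 (27 vCPU) in host 3; 37 vCPU remain.
Put vm6 (26 vCPU) in host 3; 11 vCPU remain.
Put vm7 (26 vCPU) in host 4; 38 vCPU remain.
Put vm8 (25 vCPU) in host 4; 13 vCPU remain.
Put vm9 (21 vCPU) in host 5; 43 vCPU remain.
Put vm10 (23 vCPU) in host 5; 20 vCPU remain.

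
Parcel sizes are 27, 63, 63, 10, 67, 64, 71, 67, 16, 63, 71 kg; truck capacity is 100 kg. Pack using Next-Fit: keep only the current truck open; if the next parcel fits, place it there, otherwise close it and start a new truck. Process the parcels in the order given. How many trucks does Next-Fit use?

8 trucks

truck 1: place 27 kg, 73 kg left
truck 1: place 63 kg, 10 kg left
truck 2: place 63 kg, 37 kg left
truck 2: place 10 kg, 27 kg left
truck 3: place 67 kg, 33 kg left
truck 4: place 64 kg, 36 kg left
truck 5: place 71 kg, 29 kg left
truck 6: place 67 kg, 33 kg left
truck 6: place 16 kg, 17 kg left
truck 7: place 63 kg, 37 kg left
truck 8: place 71 kg, 29 kg left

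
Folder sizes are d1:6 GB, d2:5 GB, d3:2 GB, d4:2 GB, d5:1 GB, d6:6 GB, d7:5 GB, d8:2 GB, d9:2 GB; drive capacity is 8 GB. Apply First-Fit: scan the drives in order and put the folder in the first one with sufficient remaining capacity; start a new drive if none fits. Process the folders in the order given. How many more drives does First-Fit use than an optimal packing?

First-Fit: [6,2] [5,2,1] [6,2] [5,2] → 4 drives.
Total size 31 GB; any packing needs at least ⌈31/8⌉ = 4 drives.
So 4 is already optimal.

0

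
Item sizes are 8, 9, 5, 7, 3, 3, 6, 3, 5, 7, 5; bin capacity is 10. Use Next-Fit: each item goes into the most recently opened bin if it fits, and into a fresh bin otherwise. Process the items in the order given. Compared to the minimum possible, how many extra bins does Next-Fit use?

Next-Fit: [8] [9] [5] [7,3] [3,6] [3,5] [7] [5] → 8 bins.
Total size 61; any packing needs at least ⌈61/10⌉ = 7 bins.
An optimal packing achieves that bound: [9] [8] [7,3] [7,3] [6,3] [5,5] [5] → 7 bins.
Excess: 8 − 7 = 1.

1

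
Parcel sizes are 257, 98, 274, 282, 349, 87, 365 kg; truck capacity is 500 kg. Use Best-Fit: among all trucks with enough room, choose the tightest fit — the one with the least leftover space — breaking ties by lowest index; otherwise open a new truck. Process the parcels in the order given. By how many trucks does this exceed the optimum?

Best-Fit: [257,98,87] [274] [282] [349] [365] → 5 trucks.
5 parcels exceed 250 kg (half the capacity), and no two of those can share a truck, so at least 5 trucks are needed.
So 5 is already optimal.

0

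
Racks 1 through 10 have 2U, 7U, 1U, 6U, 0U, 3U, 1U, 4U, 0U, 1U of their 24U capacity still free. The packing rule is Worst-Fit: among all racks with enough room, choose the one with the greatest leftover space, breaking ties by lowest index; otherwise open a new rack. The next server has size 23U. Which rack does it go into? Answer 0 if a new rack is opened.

0

No rack has ≥ 23U free, so a new rack is opened.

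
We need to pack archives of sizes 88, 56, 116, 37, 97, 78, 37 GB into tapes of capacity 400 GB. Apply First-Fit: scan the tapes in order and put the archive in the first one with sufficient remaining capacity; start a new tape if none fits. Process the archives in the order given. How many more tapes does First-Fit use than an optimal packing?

First-Fit: [88,56,116,37,97] [78,37] → 2 tapes.
Total size 509 GB; any packing needs at least ⌈509/400⌉ = 2 tapes.
So 2 is already optimal.

0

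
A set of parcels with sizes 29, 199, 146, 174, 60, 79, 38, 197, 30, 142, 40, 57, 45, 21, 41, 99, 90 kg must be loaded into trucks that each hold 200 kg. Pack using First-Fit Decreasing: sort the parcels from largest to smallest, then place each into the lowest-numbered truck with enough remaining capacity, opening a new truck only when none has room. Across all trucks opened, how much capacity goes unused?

113

Sorted descending: 199, 197, 174, 146, 142, 99, 90, 79, 60, 57, 45, 41, 40, 38, 30, 29, 21.
199 kg → truck 1 (remaining 1 kg)
197 kg → truck 2 (remaining 3 kg)
174 kg → truck 3 (remaining 26 kg)
146 kg → truck 4 (remaining 54 kg)
142 kg → truck 5 (remaining 58 kg)
99 kg → truck 6 (remaining 101 kg)
90 kg → truck 6 (remaining 11 kg)
79 kg → truck 7 (remaining 121 kg)
60 kg → truck 7 (remaining 61 kg)
57 kg → truck 5 (remaining 1 kg)
45 kg → truck 4 (remaining 9 kg)
41 kg → truck 7 (remaining 20 kg)
40 kg → truck 8 (remaining 160 kg)
38 kg → truck 8 (remaining 122 kg)
30 kg → truck 8 (remaining 92 kg)
29 kg → truck 8 (remaining 63 kg)
21 kg → truck 3 (remaining 5 kg)
8 trucks × 200 kg = 1600 kg; used 1487 kg; unused 113 kg.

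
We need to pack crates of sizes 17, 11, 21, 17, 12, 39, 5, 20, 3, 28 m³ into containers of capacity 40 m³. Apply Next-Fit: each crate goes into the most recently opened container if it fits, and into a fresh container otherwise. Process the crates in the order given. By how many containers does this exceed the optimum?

1

Next-Fit: [17,11] [21,17] [12] [39] [5,20,3] [28] → 6 containers.
Total size 173 m³; any packing needs at least ⌈173/40⌉ = 5 containers.
An optimal packing achieves that bound: [39] [28,12] [21,17] [20,17,3] [11,5] → 5 containers.
Excess: 6 − 5 = 1.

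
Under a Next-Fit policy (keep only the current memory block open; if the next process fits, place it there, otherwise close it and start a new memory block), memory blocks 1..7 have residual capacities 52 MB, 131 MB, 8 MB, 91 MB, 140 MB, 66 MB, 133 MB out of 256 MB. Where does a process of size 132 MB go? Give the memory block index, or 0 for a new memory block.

Next-Fit only looks at memory block 7, which has 133 MB free.
132 MB fits there.

7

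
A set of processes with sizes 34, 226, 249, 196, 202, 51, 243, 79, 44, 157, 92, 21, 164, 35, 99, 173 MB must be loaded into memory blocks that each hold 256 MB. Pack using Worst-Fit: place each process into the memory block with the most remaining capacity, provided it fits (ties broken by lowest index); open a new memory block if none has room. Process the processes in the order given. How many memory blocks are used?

memory block 1: place 34 MB, 222 MB left
memory block 2: place 226 MB, 30 MB left
memory block 3: place 249 MB, 7 MB left
memory block 1: place 196 MB, 26 MB left
memory block 4: place 202 MB, 54 MB left
memory block 4: place 51 MB, 3 MB left
memory block 5: place 243 MB, 13 MB left
memory block 6: place 79 MB, 177 MB left
memory block 6: place 44 MB, 133 MB left
memory block 7: place 157 MB, 99 MB left
memory block 6: place 92 MB, 41 MB left
memory block 7: place 21 MB, 78 MB left
memory block 8: place 164 MB, 92 MB left
memory block 8: place 35 MB, 57 MB left
memory block 9: place 99 MB, 157 MB left
memory block 10: place 173 MB, 83 MB left

10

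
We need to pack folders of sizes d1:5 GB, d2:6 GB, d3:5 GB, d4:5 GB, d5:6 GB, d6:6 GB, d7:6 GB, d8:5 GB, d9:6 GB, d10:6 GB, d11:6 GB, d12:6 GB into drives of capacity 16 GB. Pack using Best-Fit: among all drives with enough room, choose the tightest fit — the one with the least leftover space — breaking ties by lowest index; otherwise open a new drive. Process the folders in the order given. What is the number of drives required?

Put d1 (5 GB) in drive 1; 11 GB remain.
Put d2 (6 GB) in drive 1; 5 GB remain.
Put d3 (5 GB) in drive 1; 0 GB remain.
Put d4 (5 GB) in drive 2; 11 GB remain.
Put d5 (6 GB) in drive 2; 5 GB remain.
Put d6 (6 GB) in drive 3; 10 GB remain.
Put d7 (6 GB) in drive 3; 4 GB remain.
Put d8 (5 GB) in drive 2; 0 GB remain.
Put d9 (6 GB) in drive 4; 10 GB remain.
Put d10 (6 GB) in drive 4; 4 GB remain.
Put d11 (6 GB) in drive 5; 10 GB remain.
Put d12 (6 GB) in drive 5; 4 GB remain.

5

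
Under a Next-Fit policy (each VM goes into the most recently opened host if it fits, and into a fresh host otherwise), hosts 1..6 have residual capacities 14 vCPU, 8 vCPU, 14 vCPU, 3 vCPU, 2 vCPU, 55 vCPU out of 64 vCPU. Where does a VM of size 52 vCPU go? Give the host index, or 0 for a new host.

Next-Fit only looks at host 6, which has 55 vCPU free.
52 vCPU fits there.

6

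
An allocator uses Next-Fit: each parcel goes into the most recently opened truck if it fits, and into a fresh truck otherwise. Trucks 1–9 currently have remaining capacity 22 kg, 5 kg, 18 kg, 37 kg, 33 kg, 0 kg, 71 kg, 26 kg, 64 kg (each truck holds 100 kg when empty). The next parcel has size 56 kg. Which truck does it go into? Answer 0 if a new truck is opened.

Next-Fit only looks at truck 9, which has 64 kg free.
56 kg fits there.

9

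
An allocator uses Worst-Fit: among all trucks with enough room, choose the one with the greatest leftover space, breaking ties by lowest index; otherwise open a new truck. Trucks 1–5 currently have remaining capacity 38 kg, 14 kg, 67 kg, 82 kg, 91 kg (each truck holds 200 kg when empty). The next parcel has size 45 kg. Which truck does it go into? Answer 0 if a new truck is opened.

5

Trucks with room: truck 3 (67 kg), truck 4 (82 kg), truck 5 (91 kg).
Most room is truck 5 with 91 kg free.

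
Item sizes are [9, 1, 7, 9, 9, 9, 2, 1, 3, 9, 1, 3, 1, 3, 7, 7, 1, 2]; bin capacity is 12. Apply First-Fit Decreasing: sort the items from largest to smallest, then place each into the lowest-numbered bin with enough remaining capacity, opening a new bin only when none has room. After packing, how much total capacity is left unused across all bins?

Sorted descending: 9, 9, 9, 9, 9, 7, 7, 7, 3, 3, 3, 2, 2, 1, 1, 1, 1, 1.
9 → bin 1 (remaining 3)
9 → bin 2 (remaining 3)
9 → bin 3 (remaining 3)
9 → bin 4 (remaining 3)
9 → bin 5 (remaining 3)
7 → bin 6 (remaining 5)
7 → bin 7 (remaining 5)
7 → bin 8 (remaining 5)
3 → bin 1 (remaining 0)
3 → bin 2 (remaining 0)
3 → bin 3 (remaining 0)
2 → bin 4 (remaining 1)
2 → bin 5 (remaining 1)
1 → bin 4 (remaining 0)
1 → bin 5 (remaining 0)
1 → bin 6 (remaining 4)
1 → bin 6 (remaining 3)
1 → bin 6 (remaining 2)
8 bins × 12 = 96; used 84; unused 12.

12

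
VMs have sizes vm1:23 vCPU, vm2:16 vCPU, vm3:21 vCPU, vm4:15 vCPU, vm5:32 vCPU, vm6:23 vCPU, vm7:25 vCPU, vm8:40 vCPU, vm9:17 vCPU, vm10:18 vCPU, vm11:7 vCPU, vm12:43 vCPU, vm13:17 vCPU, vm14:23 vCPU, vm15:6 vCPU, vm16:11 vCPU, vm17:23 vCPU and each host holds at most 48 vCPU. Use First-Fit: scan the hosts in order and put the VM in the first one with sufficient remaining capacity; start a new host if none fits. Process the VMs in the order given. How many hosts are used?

Put vm1 (23 vCPU) in host 1; 25 vCPU remain.
Put vm2 (16 vCPU) in host 1; 9 vCPU remain.
Put vm3 (21 vCPU) in host 2; 27 vCPU remain.
Put vm4 (15 vCPU) in host 2; 12 vCPU remain.
Put vm5 (32 vCPU) in host 3; 16 vCPU remain.
Put vm6 (23 vCPU) in host 4; 25 vCPU remain.
Put vm7 (25 vCPU) in host 4; 0 vCPU remain.
Put vm8 (40 vCPU) in host 5; 8 vCPU remain.
Put vm9 (17 vCPU) in host 6; 31 vCPU remain.
Put vm10 (18 vCPU) in host 6; 13 vCPU remain.
Put vm11 (7 vCPU) in host 1; 2 vCPU remain.
Put vm12 (43 vCPU) in host 7; 5 vCPU remain.
Put vm13 (17 vCPU) in host 8; 31 vCPU remain.
Put vm14 (23 vCPU) in host 8; 8 vCPU remain.
Put vm15 (6 vCPU) in host 2; 6 vCPU remain.
Put vm16 (11 vCPU) in host 3; 5 vCPU remain.
Put vm17 (23 vCPU) in host 9; 25 vCPU remain.

9 hosts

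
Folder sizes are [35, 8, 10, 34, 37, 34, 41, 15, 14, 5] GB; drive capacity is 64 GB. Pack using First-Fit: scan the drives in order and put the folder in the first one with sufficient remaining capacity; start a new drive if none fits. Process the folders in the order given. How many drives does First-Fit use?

35 GB → drive 1 (remaining 29 GB)
8 GB → drive 1 (remaining 21 GB)
10 GB → drive 1 (remaining 11 GB)
34 GB → drive 2 (remaining 30 GB)
37 GB → drive 3 (remaining 27 GB)
34 GB → drive 4 (remaining 30 GB)
41 GB → drive 5 (remaining 23 GB)
15 GB → drive 2 (remaining 15 GB)
14 GB → drive 2 (remaining 1 GB)
5 GB → drive 1 (remaining 6 GB)

5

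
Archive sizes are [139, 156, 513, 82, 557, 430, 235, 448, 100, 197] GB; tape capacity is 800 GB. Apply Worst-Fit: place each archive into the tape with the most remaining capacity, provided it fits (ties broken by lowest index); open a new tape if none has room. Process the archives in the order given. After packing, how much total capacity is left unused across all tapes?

1143

tape 1: place 139 GB, 661 GB left
tape 1: place 156 GB, 505 GB left
tape 2: place 513 GB, 287 GB left
tape 1: place 82 GB, 423 GB left
tape 3: place 557 GB, 243 GB left
tape 4: place 430 GB, 370 GB left
tape 1: place 235 GB, 188 GB left
tape 5: place 448 GB, 352 GB left
tape 4: place 100 GB, 270 GB left
tape 5: place 197 GB, 155 GB left
5 tapes × 800 GB = 4000 GB; used 2857 GB; unused 1143 GB.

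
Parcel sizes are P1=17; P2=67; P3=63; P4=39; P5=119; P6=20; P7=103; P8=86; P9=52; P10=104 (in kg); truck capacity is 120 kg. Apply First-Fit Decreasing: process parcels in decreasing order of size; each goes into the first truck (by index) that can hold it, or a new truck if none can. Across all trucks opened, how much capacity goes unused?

Sorted descending: 119, 104, 103, 86, 67, 63, 52, 39, 20, 17.
Put 119 kg in truck 1; 1 kg remain.
Put 104 kg in truck 2; 16 kg remain.
Put 103 kg in truck 3; 17 kg remain.
Put 86 kg in truck 4; 34 kg remain.
Put 67 kg in truck 5; 53 kg remain.
Put 63 kg in truck 6; 57 kg remain.
Put 52 kg in truck 5; 1 kg remain.
Put 39 kg in truck 6; 18 kg remain.
Put 20 kg in truck 4; 14 kg remain.
Put 17 kg in truck 3; 0 kg remain.
6 trucks × 120 kg = 720 kg; used 670 kg; unused 50 kg.

50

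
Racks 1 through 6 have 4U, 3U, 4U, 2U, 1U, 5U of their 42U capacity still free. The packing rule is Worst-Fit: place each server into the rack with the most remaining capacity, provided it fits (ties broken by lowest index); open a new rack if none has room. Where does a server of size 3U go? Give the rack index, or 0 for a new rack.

6

Racks with room: rack 1 (4U), rack 2 (3U), rack 3 (4U), rack 6 (5U).
Most room is rack 6 with 5U free.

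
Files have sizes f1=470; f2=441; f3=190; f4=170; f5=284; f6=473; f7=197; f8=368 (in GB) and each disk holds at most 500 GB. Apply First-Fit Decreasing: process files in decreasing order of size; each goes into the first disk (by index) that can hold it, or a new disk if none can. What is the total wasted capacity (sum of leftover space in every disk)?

407

Sorted descending: 473, 470, 441, 368, 284, 197, 190, 170.
disk 1: place 473 GB, 27 GB left
disk 2: place 470 GB, 30 GB left
disk 3: place 441 GB, 59 GB left
disk 4: place 368 GB, 132 GB left
disk 5: place 284 GB, 216 GB left
disk 5: place 197 GB, 19 GB left
disk 6: place 190 GB, 310 GB left
disk 6: place 170 GB, 140 GB left
6 disks × 500 GB = 3000 GB; used 2593 GB; unused 407 GB.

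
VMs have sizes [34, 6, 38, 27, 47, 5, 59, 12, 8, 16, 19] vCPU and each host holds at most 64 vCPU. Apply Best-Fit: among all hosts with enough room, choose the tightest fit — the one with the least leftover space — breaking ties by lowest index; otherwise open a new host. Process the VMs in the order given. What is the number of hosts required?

5

host 1: place 34 vCPU, 30 vCPU left
host 1: place 6 vCPU, 24 vCPU left
host 2: place 38 vCPU, 26 vCPU left
host 3: place 27 vCPU, 37 vCPU left
host 4: place 47 vCPU, 17 vCPU left
host 4: place 5 vCPU, 12 vCPU left
host 5: place 59 vCPU, 5 vCPU left
host 4: place 12 vCPU, 0 vCPU left
host 1: place 8 vCPU, 16 vCPU left
host 1: place 16 vCPU, 0 vCPU left
host 2: place 19 vCPU, 7 vCPU left
Final hosts: [34,6,8,16] [38,19] [27] [47,5,12] [59].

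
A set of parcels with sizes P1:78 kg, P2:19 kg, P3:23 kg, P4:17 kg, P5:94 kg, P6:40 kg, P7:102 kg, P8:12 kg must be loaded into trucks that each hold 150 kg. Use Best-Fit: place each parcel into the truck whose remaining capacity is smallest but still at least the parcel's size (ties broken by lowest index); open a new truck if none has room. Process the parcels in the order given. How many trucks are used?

3 trucks

Put P1 (78 kg) in truck 1; 72 kg remain.
Put P2 (19 kg) in truck 1; 53 kg remain.
Put P3 (23 kg) in truck 1; 30 kg remain.
Put P4 (17 kg) in truck 1; 13 kg remain.
Put P5 (94 kg) in truck 2; 56 kg remain.
Put P6 (40 kg) in truck 2; 16 kg remain.
Put P7 (102 kg) in truck 3; 48 kg remain.
Put P8 (12 kg) in truck 1; 1 kg remain.
Final trucks: [78,19,23,17,12] [94,40] [102].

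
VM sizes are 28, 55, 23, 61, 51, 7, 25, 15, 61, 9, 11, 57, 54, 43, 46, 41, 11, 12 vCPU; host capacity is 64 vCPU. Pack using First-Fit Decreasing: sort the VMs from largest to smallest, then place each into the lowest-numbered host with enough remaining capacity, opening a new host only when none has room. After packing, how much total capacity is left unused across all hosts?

Sorted descending: 61, 61, 57, 55, 54, 51, 46, 43, 41, 28, 25, 23, 15, 12, 11, 11, 9, 7.
host 1: place 61 vCPU, 3 vCPU left
host 2: place 61 vCPU, 3 vCPU left
host 3: place 57 vCPU, 7 vCPU left
host 4: place 55 vCPU, 9 vCPU left
host 5: place 54 vCPU, 10 vCPU left
host 6: place 51 vCPU, 13 vCPU left
host 7: place 46 vCPU, 18 vCPU left
host 8: place 43 vCPU, 21 vCPU left
host 9: place 41 vCPU, 23 vCPU left
host 10: place 28 vCPU, 36 vCPU left
host 10: place 25 vCPU, 11 vCPU left
host 9: place 23 vCPU, 0 vCPU left
host 7: place 15 vCPU, 3 vCPU left
host 6: place 12 vCPU, 1 vCPU left
host 8: place 11 vCPU, 10 vCPU left
host 10: place 11 vCPU, 0 vCPU left
host 4: place 9 vCPU, 0 vCPU left
host 3: place 7 vCPU, 0 vCPU left
10 hosts × 64 vCPU = 640 vCPU; used 610 vCPU; unused 30 vCPU.

30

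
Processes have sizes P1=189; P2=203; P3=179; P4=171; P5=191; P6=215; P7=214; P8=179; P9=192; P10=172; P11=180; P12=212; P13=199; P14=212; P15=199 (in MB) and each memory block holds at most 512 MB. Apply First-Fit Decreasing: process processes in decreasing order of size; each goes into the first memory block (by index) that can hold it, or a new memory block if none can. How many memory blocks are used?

Sorted descending: 215, 214, 212, 212, 203, 199, 199, 192, 191, 189, 180, 179, 179, 172, 171.
memory block 1: place 215 MB, 297 MB left
memory block 1: place 214 MB, 83 MB left
memory block 2: place 212 MB, 300 MB left
memory block 2: place 212 MB, 88 MB left
memory block 3: place 203 MB, 309 MB left
memory block 3: place 199 MB, 110 MB left
memory block 4: place 199 MB, 313 MB left
memory block 4: place 192 MB, 121 MB left
memory block 5: place 191 MB, 321 MB left
memory block 5: place 189 MB, 132 MB left
memory block 6: place 180 MB, 332 MB left
memory block 6: place 179 MB, 153 MB left
memory block 7: place 179 MB, 333 MB left
memory block 7: place 172 MB, 161 MB left
memory block 8: place 171 MB, 341 MB left
Final memory blocks: [215,214] [212,212] [203,199] [199,192] [191,189] [180,179] [179,172] [171].

8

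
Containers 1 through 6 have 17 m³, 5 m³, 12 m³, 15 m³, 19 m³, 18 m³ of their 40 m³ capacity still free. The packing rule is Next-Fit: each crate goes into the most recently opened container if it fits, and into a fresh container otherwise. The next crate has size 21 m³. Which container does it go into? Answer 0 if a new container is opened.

Next-Fit only looks at container 6, which has 18 m³ free.
21 m³ does not fit, so a new container is opened.

0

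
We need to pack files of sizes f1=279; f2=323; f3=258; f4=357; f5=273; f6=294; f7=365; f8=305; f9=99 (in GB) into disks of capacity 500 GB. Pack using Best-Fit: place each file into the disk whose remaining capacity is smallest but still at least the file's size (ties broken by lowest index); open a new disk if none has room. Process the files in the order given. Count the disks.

8

f1 (279 GB) → disk 1 (remaining 221 GB)
f2 (323 GB) → disk 2 (remaining 177 GB)
f3 (258 GB) → disk 3 (remaining 242 GB)
f4 (357 GB) → disk 4 (remaining 143 GB)
f5 (273 GB) → disk 5 (remaining 227 GB)
f6 (294 GB) → disk 6 (remaining 206 GB)
f7 (365 GB) → disk 7 (remaining 135 GB)
f8 (305 GB) → disk 8 (remaining 195 GB)
f9 (99 GB) → disk 7 (remaining 36 GB)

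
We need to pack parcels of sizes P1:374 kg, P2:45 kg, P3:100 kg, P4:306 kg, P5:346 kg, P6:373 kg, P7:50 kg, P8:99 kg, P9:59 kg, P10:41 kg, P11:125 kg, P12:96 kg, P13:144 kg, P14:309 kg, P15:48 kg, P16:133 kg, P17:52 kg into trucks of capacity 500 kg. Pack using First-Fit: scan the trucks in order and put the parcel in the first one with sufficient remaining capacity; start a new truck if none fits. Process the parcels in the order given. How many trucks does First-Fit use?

P1 (374 kg) → truck 1 (remaining 126 kg)
P2 (45 kg) → truck 1 (remaining 81 kg)
P3 (100 kg) → truck 2 (remaining 400 kg)
P4 (306 kg) → truck 2 (remaining 94 kg)
P5 (346 kg) → truck 3 (remaining 154 kg)
P6 (373 kg) → truck 4 (remaining 127 kg)
P7 (50 kg) → truck 1 (remaining 31 kg)
P8 (99 kg) → truck 3 (remaining 55 kg)
P9 (59 kg) → truck 2 (remaining 35 kg)
P10 (41 kg) → truck 3 (remaining 14 kg)
P11 (125 kg) → truck 4 (remaining 2 kg)
P12 (96 kg) → truck 5 (remaining 404 kg)
P13 (144 kg) → truck 5 (remaining 260 kg)
P14 (309 kg) → truck 6 (remaining 191 kg)
P15 (48 kg) → truck 5 (remaining 212 kg)
P16 (133 kg) → truck 5 (remaining 79 kg)
P17 (52 kg) → truck 5 (remaining 27 kg)
Final trucks: [374,45,50] [100,306,59] [346,99,41] [373,125] [96,144,48,133,52] [309].

6 trucks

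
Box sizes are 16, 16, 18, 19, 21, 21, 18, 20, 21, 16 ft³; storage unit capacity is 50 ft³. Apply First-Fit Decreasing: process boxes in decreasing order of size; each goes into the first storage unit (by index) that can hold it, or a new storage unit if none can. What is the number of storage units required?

Sorted descending: 21, 21, 21, 20, 19, 18, 18, 16, 16, 16.
21 ft³ → storage unit 1 (remaining 29 ft³)
21 ft³ → storage unit 1 (remaining 8 ft³)
21 ft³ → storage unit 2 (remaining 29 ft³)
20 ft³ → storage unit 2 (remaining 9 ft³)
19 ft³ → storage unit 3 (remaining 31 ft³)
18 ft³ → storage unit 3 (remaining 13 ft³)
18 ft³ → storage unit 4 (remaining 32 ft³)
16 ft³ → storage unit 4 (remaining 16 ft³)
16 ft³ → storage unit 4 (remaining 0 ft³)
16 ft³ → storage unit 5 (remaining 34 ft³)
Final storage units: [21,21] [21,20] [19,18] [18,16,16] [16].

5 storage units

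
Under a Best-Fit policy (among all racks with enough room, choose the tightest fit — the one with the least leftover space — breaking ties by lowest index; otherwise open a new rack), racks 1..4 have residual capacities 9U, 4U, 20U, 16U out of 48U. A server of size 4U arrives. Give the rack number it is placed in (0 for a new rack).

Racks with room: rack 1 (9U), rack 2 (4U), rack 3 (20U), rack 4 (16U).
Tightest fit is rack 2 with 4U free.

2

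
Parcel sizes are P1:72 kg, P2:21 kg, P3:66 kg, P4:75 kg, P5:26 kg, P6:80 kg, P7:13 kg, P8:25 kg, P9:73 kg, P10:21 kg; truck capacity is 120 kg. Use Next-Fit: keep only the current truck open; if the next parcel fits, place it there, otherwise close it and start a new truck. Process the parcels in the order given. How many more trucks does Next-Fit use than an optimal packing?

Next-Fit: [72,21] [66] [75,26] [80,13,25] [73,21] → 5 trucks.
5 parcels exceed 60 kg (half the capacity), and no two of those can share a truck, so at least 5 trucks are needed.
So 5 is already optimal.

0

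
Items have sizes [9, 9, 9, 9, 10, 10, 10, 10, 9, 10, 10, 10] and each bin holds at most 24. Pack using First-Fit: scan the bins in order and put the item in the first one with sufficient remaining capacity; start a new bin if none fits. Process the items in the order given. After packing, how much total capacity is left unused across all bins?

29

bin 1: place 9, 15 left
bin 1: place 9, 6 left
bin 2: place 9, 15 left
bin 2: place 9, 6 left
bin 3: place 10, 14 left
bin 3: place 10, 4 left
bin 4: place 10, 14 left
bin 4: place 10, 4 left
bin 5: place 9, 15 left
bin 5: place 10, 5 left
bin 6: place 10, 14 left
bin 6: place 10, 4 left
6 bins × 24 = 144; used 115; unused 29.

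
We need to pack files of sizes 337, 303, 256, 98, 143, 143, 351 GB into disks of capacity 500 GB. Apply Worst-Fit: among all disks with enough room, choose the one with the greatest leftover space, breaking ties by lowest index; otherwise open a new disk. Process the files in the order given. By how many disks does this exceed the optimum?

Worst-Fit: [337,143] [303,143] [256,98] [351] → 4 disks.
Total size 1631 GB; any packing needs at least ⌈1631/500⌉ = 4 disks.
So 4 is already optimal.

0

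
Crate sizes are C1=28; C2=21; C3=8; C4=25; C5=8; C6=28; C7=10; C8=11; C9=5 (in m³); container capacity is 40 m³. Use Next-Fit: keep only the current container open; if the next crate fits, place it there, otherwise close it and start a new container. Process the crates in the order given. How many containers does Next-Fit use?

C1 (28 m³) → container 1 (remaining 12 m³)
C2 (21 m³) → container 2 (remaining 19 m³)
C3 (8 m³) → container 2 (remaining 11 m³)
C4 (25 m³) → container 3 (remaining 15 m³)
C5 (8 m³) → container 3 (remaining 7 m³)
C6 (28 m³) → container 4 (remaining 12 m³)
C7 (10 m³) → container 4 (remaining 2 m³)
C8 (11 m³) → container 5 (remaining 29 m³)
C9 (5 m³) → container 5 (remaining 24 m³)

5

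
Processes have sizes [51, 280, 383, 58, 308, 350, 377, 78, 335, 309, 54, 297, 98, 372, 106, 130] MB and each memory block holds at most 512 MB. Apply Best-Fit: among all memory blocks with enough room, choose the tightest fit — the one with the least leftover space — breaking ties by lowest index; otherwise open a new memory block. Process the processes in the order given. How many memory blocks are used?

Put 51 MB in memory block 1; 461 MB remain.
Put 280 MB in memory block 1; 181 MB remain.
Put 383 MB in memory block 2; 129 MB remain.
Put 58 MB in memory block 2; 71 MB remain.
Put 308 MB in memory block 3; 204 MB remain.
Put 350 MB in memory block 4; 162 MB remain.
Put 377 MB in memory block 5; 135 MB remain.
Put 78 MB in memory block 5; 57 MB remain.
Put 335 MB in memory block 6; 177 MB remain.
Put 309 MB in memory block 7; 203 MB remain.
Put 54 MB in memory block 5; 3 MB remain.
Put 297 MB in memory block 8; 215 MB remain.
Put 98 MB in memory block 4; 64 MB remain.
Put 372 MB in memory block 9; 140 MB remain.
Put 106 MB in memory block 9; 34 MB remain.
Put 130 MB in memory block 6; 47 MB remain.

9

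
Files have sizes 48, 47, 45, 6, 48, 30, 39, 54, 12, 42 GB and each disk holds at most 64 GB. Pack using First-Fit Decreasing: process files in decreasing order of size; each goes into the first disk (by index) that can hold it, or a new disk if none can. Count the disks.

8 disks

Sorted descending: 54, 48, 48, 47, 45, 42, 39, 30, 12, 6.
54 GB → disk 1 (remaining 10 GB)
48 GB → disk 2 (remaining 16 GB)
48 GB → disk 3 (remaining 16 GB)
47 GB → disk 4 (remaining 17 GB)
45 GB → disk 5 (remaining 19 GB)
42 GB → disk 6 (remaining 22 GB)
39 GB → disk 7 (remaining 25 GB)
30 GB → disk 8 (remaining 34 GB)
12 GB → disk 2 (remaining 4 GB)
6 GB → disk 1 (remaining 4 GB)
Final disks: [54,6] [48,12] [48] [47] [45] [42] [39] [30].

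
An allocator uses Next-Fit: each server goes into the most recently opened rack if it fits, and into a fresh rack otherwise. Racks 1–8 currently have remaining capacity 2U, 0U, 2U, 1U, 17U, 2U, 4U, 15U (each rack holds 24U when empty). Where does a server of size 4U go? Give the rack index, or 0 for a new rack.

Next-Fit only looks at rack 8, which has 15U free.
4U fits there.

8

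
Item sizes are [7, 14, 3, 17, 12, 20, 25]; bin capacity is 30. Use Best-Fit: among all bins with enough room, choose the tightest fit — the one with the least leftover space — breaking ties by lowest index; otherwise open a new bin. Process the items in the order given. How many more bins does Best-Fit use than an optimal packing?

Best-Fit: [7,14,3] [17,12] [20] [25] → 4 bins.
Total size 98; any packing needs at least ⌈98/30⌉ = 4 bins.
So 4 is already optimal.

0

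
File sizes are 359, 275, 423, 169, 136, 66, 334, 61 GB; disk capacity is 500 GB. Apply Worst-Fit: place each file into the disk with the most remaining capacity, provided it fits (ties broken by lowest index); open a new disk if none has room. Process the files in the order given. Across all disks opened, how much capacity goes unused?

Put 359 GB in disk 1; 141 GB remain.
Put 275 GB in disk 2; 225 GB remain.
Put 423 GB in disk 3; 77 GB remain.
Put 169 GB in disk 2; 56 GB remain.
Put 136 GB in disk 1; 5 GB remain.
Put 66 GB in disk 3; 11 GB remain.
Put 334 GB in disk 4; 166 GB remain.
Put 61 GB in disk 4; 105 GB remain.
4 disks × 500 GB = 2000 GB; used 1823 GB; unused 177 GB.

177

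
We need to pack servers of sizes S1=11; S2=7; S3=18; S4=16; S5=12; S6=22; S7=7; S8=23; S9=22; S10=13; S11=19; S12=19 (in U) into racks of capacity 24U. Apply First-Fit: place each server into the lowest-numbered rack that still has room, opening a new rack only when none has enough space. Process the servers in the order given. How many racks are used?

10 racks

S1 (11U) → rack 1 (remaining 13U)
S2 (7U) → rack 1 (remaining 6U)
S3 (18U) → rack 2 (remaining 6U)
S4 (16U) → rack 3 (remaining 8U)
S5 (12U) → rack 4 (remaining 12U)
S6 (22U) → rack 5 (remaining 2U)
S7 (7U) → rack 3 (remaining 1U)
S8 (23U) → rack 6 (remaining 1U)
S9 (22U) → rack 7 (remaining 2U)
S10 (13U) → rack 8 (remaining 11U)
S11 (19U) → rack 9 (remaining 5U)
S12 (19U) → rack 10 (remaining 5U)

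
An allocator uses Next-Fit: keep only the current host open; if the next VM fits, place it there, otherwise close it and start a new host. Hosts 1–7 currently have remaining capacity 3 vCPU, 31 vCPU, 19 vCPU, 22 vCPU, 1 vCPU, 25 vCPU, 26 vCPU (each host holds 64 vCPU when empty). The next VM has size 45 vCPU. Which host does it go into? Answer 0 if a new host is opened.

0

Next-Fit only looks at host 7, which has 26 vCPU free.
45 vCPU does not fit, so a new host is opened.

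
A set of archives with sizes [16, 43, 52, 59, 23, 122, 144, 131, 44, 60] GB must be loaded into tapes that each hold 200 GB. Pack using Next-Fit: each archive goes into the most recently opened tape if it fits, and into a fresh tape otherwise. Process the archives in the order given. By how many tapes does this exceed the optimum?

Next-Fit: [16,43,52,59,23] [122] [144] [131,44] [60] → 5 tapes.
Total size 694 GB; any packing needs at least ⌈694/200⌉ = 4 tapes.
An optimal packing achieves that bound: [144,52] [131,60] [122,59,16] [44,43,23] → 4 tapes.
Excess: 5 − 4 = 1.

1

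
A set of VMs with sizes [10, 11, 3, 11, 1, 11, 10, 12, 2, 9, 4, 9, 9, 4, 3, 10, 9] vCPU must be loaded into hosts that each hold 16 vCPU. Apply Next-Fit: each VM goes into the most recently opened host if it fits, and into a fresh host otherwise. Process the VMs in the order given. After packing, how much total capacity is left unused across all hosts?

48

Put 10 vCPU in host 1; 6 vCPU remain.
Put 11 vCPU in host 2; 5 vCPU remain.
Put 3 vCPU in host 2; 2 vCPU remain.
Put 11 vCPU in host 3; 5 vCPU remain.
Put 1 vCPU in host 3; 4 vCPU remain.
Put 11 vCPU in host 4; 5 vCPU remain.
Put 10 vCPU in host 5; 6 vCPU remain.
Put 12 vCPU in host 6; 4 vCPU remain.
Put 2 vCPU in host 6; 2 vCPU remain.
Put 9 vCPU in host 7; 7 vCPU remain.
Put 4 vCPU in host 7; 3 vCPU remain.
Put 9 vCPU in host 8; 7 vCPU remain.
Put 9 vCPU in host 9; 7 vCPU remain.
Put 4 vCPU in host 9; 3 vCPU remain.
Put 3 vCPU in host 9; 0 vCPU remain.
Put 10 vCPU in host 10; 6 vCPU remain.
Put 9 vCPU in host 11; 7 vCPU remain.
11 hosts × 16 vCPU = 176 vCPU; used 128 vCPU; unused 48 vCPU.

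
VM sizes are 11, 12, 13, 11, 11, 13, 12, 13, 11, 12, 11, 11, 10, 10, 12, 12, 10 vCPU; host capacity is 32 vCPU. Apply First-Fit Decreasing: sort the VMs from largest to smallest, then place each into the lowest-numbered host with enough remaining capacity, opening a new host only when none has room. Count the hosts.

Sorted descending: 13, 13, 13, 12, 12, 12, 12, 12, 11, 11, 11, 11, 11, 11, 10, 10, 10.
13 vCPU → host 1 (remaining 19 vCPU)
13 vCPU → host 1 (remaining 6 vCPU)
13 vCPU → host 2 (remaining 19 vCPU)
12 vCPU → host 2 (remaining 7 vCPU)
12 vCPU → host 3 (remaining 20 vCPU)
12 vCPU → host 3 (remaining 8 vCPU)
12 vCPU → host 4 (remaining 20 vCPU)
12 vCPU → host 4 (remaining 8 vCPU)
11 vCPU → host 5 (remaining 21 vCPU)
11 vCPU → host 5 (remaining 10 vCPU)
11 vCPU → host 6 (remaining 21 vCPU)
11 vCPU → host 6 (remaining 10 vCPU)
11 vCPU → host 7 (remaining 21 vCPU)
11 vCPU → host 7 (remaining 10 vCPU)
10 vCPU → host 5 (remaining 0 vCPU)
10 vCPU → host 6 (remaining 0 vCPU)
10 vCPU → host 7 (remaining 0 vCPU)
Final hosts: [13,13] [13,12] [12,12] [12,12] [11,11,10] [11,11,10] [11,11,10].

7 hosts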